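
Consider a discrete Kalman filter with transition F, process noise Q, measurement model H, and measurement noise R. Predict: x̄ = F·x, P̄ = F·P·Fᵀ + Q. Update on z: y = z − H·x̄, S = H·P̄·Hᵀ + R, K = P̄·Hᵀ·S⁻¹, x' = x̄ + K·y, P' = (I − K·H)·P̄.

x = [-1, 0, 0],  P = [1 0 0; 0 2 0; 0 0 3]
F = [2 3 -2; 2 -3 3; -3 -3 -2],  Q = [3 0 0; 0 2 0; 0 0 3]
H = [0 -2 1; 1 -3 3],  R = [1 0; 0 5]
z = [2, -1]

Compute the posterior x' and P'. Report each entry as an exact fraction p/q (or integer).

x' = [-24350/10553, -12670/10553, -6231/10553]
P' = [274638/10553 -99739/10553 -194100/10553; -99739/10553 48740/10553 87138/10553; -194100/10553 87138/10553 163038/10553]

x̄ = F·x = [-2, -2, 3]
P̄ = F·P·Fᵀ + Q = [37 -32 -12; -32 51 -6; -12 -6 42]
y = z − H·x̄ = [-5, -14]
S = H·P̄·Hᵀ + R = [271 538; 538 1107]
K = P̄·Hᵀ·S⁻¹ = [5378/10553 -1689/10553; -10342/10553 3091/10553; -11238/10553 6720/10553]
x' = x̄ + K·y = [-24350/10553, -12670/10553, -6231/10553]
P' = (I − K·H)·P̄ = [274638/10553 -99739/10553 -194100/10553; -99739/10553 48740/10553 87138/10553; -194100/10553 87138/10553 163038/10553]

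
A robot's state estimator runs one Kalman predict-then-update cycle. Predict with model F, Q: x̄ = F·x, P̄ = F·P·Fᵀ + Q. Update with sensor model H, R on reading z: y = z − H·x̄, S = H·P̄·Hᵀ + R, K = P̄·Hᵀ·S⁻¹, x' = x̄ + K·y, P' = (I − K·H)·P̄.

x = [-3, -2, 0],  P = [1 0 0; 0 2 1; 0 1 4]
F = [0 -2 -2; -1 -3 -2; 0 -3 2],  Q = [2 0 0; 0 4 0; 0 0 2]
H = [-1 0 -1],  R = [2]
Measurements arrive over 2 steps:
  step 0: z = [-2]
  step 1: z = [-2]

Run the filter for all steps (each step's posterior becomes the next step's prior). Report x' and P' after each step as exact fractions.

step 0: x̄ = F·x = [4, 9, 6]
step 0: P̄ = F·P·Fᵀ + Q = [34 38 -2; 38 51 2; -2 2 24]
step 0: y = z − H·x̄ = [8]
step 0: S = H·P̄·Hᵀ + R = [56]
step 0: K = P̄·Hᵀ·S⁻¹ = [-4/7; -5/7; -11/28]
step 0: x' = x̄ + K·y = [-4/7, 23/7, 20/7]
step 0: P' = (I − K·H)·P̄ = [110/7 106/7 -102/7; 106/7 157/7 -96/7; -102/7 -96/7 215/14]
step 1: x̄ = F·x = [-86/7, -15, -29/7]
step 1: P̄ = F·P·Fᵀ + Q = [304/7 60 320/7; 60 151 215; 320/7 215 3009/7]
step 1: y = z − H·x̄ = [-129/7]
step 1: S = H·P̄·Hᵀ + R = [3967/7]
step 1: K = P̄·Hᵀ·S⁻¹ = [-624/3967; -1925/3967; -3329/3967]
step 1: x' = x̄ + K·y = [-37238/3967, -24030/3967, 44914/3967]
step 1: P' = (I − K·H)·P̄ = [116656/3967 66420/3967 -115408/3967; 66420/3967 69642/3967 -62570/3967; -115408/3967 -62570/3967 122066/3967]

step 0: x' = [-4/7, 23/7, 20/7], P' = [110/7 106/7 -102/7; 106/7 157/7 -96/7; -102/7 -96/7 215/14]
step 1: x' = [-37238/3967, -24030/3967, 44914/3967], P' = [116656/3967 66420/3967 -115408/3967; 66420/3967 69642/3967 -62570/3967; -115408/3967 -62570/3967 122066/3967]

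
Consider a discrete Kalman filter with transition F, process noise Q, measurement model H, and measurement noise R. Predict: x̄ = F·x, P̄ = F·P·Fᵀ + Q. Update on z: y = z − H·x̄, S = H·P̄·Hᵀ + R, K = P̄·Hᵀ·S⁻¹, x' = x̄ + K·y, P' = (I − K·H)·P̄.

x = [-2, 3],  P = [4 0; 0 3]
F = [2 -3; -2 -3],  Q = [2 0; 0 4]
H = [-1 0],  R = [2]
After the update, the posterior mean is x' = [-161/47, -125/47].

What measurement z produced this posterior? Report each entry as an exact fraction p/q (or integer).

z = [3]

x̄ = F·x = [-13, -5]
P̄ = F·P·Fᵀ + Q = [45 11; 11 47]
S = H·P̄·Hᵀ + R = [47]
K = P̄·Hᵀ·S⁻¹ = [-45/47; -11/47]
x' − x̄ = [450/47, 110/47] = K·y
y = (KᵀK)⁻¹·Kᵀ·(x' − x̄) = [-10]
z = y + H·x̄ = [-10] + [13] = [3]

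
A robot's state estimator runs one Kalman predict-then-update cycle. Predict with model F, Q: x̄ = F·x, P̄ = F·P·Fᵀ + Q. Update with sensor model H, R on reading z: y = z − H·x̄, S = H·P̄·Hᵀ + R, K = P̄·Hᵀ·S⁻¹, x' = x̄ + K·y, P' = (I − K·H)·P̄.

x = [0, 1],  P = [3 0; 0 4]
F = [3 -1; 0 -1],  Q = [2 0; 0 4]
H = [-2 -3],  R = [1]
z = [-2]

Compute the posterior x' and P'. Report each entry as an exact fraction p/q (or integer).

x̄ = F·x = [-1, -1]
P̄ = F·P·Fᵀ + Q = [33 4; 4 8]
y = z − H·x̄ = [-7]
S = H·P̄·Hᵀ + R = [253]
K = P̄·Hᵀ·S⁻¹ = [-78/253; -32/253]
x' = x̄ + K·y = [293/253, -29/253]
P' = (I − K·H)·P̄ = [2265/253 -1484/253; -1484/253 1000/253]

x' = [293/253, -29/253]
P' = [2265/253 -1484/253; -1484/253 1000/253]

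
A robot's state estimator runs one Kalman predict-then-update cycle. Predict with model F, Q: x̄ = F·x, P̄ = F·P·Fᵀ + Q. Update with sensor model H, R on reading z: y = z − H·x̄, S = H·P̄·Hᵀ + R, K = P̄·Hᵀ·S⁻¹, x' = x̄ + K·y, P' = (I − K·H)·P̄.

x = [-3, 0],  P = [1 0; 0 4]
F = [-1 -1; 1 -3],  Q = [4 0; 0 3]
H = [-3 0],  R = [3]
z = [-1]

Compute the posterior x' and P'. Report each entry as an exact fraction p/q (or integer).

x̄ = F·x = [3, -3]
P̄ = F·P·Fᵀ + Q = [9 11; 11 40]
y = z − H·x̄ = [8]
S = H·P̄·Hᵀ + R = [84]
K = P̄·Hᵀ·S⁻¹ = [-9/28; -11/28]
x' = x̄ + K·y = [3/7, -43/7]
P' = (I − K·H)·P̄ = [9/28 11/28; 11/28 757/28]

x' = [3/7, -43/7]
P' = [9/28 11/28; 11/28 757/28]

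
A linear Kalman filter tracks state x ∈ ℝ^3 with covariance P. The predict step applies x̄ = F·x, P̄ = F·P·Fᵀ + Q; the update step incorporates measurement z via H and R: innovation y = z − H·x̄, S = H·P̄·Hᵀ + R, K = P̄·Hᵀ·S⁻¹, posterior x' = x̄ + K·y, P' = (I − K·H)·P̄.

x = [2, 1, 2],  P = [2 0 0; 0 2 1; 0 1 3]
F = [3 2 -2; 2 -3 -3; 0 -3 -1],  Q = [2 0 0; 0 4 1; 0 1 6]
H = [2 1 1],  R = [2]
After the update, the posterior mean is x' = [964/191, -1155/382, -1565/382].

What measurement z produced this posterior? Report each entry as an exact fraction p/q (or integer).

z = [3]

x̄ = F·x = [4, -5, -5]
P̄ = F·P·Fᵀ + Q = [32 18 -2; 18 75 40; -2 40 33]
S = H·P̄·Hᵀ + R = [382]
K = P̄·Hᵀ·S⁻¹ = [40/191; 151/382; 69/382]
x' − x̄ = [200/191, 755/382, 345/382] = K·y
y = (KᵀK)⁻¹·Kᵀ·(x' − x̄) = [5]
z = y + H·x̄ = [5] + [-2] = [3]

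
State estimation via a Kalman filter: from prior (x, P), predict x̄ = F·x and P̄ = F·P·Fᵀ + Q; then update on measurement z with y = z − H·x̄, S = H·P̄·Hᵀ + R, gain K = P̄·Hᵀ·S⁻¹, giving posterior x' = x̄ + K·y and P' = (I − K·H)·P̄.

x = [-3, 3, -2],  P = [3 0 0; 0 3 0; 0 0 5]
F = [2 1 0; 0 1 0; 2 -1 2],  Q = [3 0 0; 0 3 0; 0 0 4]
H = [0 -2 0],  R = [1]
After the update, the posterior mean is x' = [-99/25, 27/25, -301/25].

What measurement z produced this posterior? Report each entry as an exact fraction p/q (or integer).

z = [-2]

x̄ = F·x = [-3, 3, -13]
P̄ = F·P·Fᵀ + Q = [18 3 9; 3 6 -3; 9 -3 39]
S = H·P̄·Hᵀ + R = [25]
K = P̄·Hᵀ·S⁻¹ = [-6/25; -12/25; 6/25]
x' − x̄ = [-24/25, -48/25, 24/25] = K·y
y = (KᵀK)⁻¹·Kᵀ·(x' − x̄) = [4]
z = y + H·x̄ = [4] + [-6] = [-2]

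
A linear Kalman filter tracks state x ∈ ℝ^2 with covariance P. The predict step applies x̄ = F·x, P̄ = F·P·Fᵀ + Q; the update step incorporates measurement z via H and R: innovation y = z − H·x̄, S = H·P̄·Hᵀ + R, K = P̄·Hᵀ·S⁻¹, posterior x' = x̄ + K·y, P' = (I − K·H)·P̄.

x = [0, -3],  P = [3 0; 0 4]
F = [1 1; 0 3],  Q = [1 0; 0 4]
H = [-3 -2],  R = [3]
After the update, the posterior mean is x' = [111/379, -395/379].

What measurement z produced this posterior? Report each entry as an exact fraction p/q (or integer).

z = [1]

x̄ = F·x = [-3, -9]
P̄ = F·P·Fᵀ + Q = [8 12; 12 40]
S = H·P̄·Hᵀ + R = [379]
K = P̄·Hᵀ·S⁻¹ = [-48/379; -116/379]
x' − x̄ = [1248/379, 3016/379] = K·y
y = (KᵀK)⁻¹·Kᵀ·(x' − x̄) = [-26]
z = y + H·x̄ = [-26] + [27] = [1]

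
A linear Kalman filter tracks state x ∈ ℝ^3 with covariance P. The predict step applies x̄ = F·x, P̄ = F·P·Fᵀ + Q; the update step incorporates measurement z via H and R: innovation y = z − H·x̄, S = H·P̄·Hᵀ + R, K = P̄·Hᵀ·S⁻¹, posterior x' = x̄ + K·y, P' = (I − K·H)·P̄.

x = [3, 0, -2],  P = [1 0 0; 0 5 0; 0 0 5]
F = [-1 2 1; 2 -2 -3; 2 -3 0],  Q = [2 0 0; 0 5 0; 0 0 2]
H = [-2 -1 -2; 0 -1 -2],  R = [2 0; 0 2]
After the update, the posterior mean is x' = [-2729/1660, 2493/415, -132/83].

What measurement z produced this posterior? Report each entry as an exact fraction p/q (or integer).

z = [1, -3]

x̄ = F·x = [-5, 12, 6]
P̄ = F·P·Fᵀ + Q = [28 -37 -32; -37 74 34; -32 34 51]
S = H·P̄·Hᵀ + R = [124 212; 212 416]
K = P̄·Hᵀ·S⁻¹ = [-673/1660 373/830; 227/830 -399/830; -14/83 -20/83]
x' − x̄ = [5571/1660, -2487/415, -630/83] = K·y
y = (KᵀK)⁻¹·Kᵀ·(x' − x̄) = [15, 21]
z = y + H·x̄ = [15, 21] + [-14, -24] = [1, -3]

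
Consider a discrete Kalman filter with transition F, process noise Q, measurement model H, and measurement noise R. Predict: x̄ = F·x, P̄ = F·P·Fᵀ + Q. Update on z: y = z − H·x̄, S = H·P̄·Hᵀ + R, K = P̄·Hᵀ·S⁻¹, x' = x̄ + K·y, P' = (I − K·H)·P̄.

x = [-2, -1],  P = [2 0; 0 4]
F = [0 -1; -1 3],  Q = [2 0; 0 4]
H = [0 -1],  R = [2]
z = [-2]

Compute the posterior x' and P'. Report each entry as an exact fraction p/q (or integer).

x̄ = F·x = [1, -1]
P̄ = F·P·Fᵀ + Q = [6 -12; -12 42]
y = z − H·x̄ = [-3]
S = H·P̄·Hᵀ + R = [44]
K = P̄·Hᵀ·S⁻¹ = [3/11; -21/22]
x' = x̄ + K·y = [2/11, 41/22]
P' = (I − K·H)·P̄ = [30/11 -6/11; -6/11 21/11]

x' = [2/11, 41/22]
P' = [30/11 -6/11; -6/11 21/11]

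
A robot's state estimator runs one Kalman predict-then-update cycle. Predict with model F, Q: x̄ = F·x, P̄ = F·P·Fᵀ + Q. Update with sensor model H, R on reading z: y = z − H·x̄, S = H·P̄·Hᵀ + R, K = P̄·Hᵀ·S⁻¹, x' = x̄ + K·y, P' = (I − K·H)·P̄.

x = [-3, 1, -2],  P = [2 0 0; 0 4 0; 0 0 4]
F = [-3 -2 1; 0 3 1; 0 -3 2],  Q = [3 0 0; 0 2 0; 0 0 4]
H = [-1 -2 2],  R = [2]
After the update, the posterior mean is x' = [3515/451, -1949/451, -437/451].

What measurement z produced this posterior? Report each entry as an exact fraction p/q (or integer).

x̄ = F·x = [5, 1, -7]
P̄ = F·P·Fᵀ + Q = [41 -20 32; -20 42 -28; 32 -28 56]
S = H·P̄·Hᵀ + R = [451]
K = P̄·Hᵀ·S⁻¹ = [63/451; -120/451; 136/451]
x' − x̄ = [1260/451, -2400/451, 2720/451] = K·y
y = (KᵀK)⁻¹·Kᵀ·(x' − x̄) = [20]
z = y + H·x̄ = [20] + [-21] = [-1]

z = [-1]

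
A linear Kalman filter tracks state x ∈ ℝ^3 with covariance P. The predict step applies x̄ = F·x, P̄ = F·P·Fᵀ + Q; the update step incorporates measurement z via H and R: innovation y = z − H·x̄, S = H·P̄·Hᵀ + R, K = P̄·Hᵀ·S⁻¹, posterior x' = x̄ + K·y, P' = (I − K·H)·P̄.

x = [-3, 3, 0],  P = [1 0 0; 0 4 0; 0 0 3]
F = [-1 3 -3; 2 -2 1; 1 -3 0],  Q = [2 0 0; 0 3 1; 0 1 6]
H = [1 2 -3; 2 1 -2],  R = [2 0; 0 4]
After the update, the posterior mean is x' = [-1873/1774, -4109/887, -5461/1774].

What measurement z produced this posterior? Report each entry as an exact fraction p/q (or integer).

z = [-1, -1]

x̄ = F·x = [12, -12, -12]
P̄ = F·P·Fᵀ + Q = [66 -35 -37; -35 26 27; -37 27 43]
S = H·P̄·Hᵀ + R = [317 374; 374 514]
K = P̄·Hᵀ·S⁻¹ = [-4478/11531 14189/23062; 1878/11531 -3565/11531; -301/887 -21/1774]
x' − x̄ = [-23161/1774, 6535/887, 15827/1774] = K·y
y = (KᵀK)⁻¹·Kᵀ·(x' − x̄) = [-25, -37]
z = y + H·x̄ = [-25, -37] + [24, 36] = [-1, -1]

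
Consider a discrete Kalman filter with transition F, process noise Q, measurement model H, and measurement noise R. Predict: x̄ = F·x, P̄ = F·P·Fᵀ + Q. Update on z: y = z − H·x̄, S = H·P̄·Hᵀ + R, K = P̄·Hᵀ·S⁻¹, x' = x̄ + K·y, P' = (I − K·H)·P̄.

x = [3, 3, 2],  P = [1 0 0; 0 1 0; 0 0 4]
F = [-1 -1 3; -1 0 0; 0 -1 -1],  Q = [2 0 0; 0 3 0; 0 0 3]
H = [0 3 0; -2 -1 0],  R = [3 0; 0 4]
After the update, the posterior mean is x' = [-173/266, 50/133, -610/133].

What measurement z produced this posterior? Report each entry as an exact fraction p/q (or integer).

z = [2, 1]

x̄ = F·x = [0, -3, -5]
P̄ = F·P·Fᵀ + Q = [40 1 -11; 1 4 0; -11 0 8]
S = H·P̄·Hᵀ + R = [39 -18; -18 172]
K = P̄·Hᵀ·S⁻¹ = [-157/1064 -1035/2128; 163/532 -3/1064; 33/532 143/1064]
x' − x̄ = [-173/266, 449/133, 55/133] = K·y
y = (KᵀK)⁻¹·Kᵀ·(x' − x̄) = [11, -2]
z = y + H·x̄ = [11, -2] + [-9, 3] = [2, 1]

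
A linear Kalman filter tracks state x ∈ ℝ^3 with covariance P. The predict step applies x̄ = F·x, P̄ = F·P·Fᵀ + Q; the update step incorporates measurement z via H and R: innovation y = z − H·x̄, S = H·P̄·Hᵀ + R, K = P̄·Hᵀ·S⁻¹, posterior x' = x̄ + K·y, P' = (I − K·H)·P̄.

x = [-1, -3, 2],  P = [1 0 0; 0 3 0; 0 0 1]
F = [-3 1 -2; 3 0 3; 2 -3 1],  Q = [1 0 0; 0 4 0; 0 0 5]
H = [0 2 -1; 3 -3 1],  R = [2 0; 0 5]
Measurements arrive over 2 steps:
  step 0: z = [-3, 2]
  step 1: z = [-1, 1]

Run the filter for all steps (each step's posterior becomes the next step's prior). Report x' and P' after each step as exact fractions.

step 0: x̄ = F·x = [-4, 3, 9]
step 0: P̄ = F·P·Fᵀ + Q = [17 -15 -17; -15 22 9; -17 9 37]
step 0: y = z − H·x̄ = [0, 14]
step 0: S = H·P̄·Hᵀ + R = [91 -163; -163 507]
step 0: K = P̄·Hᵀ·S⁻¹ = [3143/9784 2535/9784; 1119/19568 -3577/19568; -4079/4892 -1707/4892]
step 0: x' = x̄ + K·y = [-1823/4892, 4313/9784, 10065/2446]
step 0: P' = (I − K·H)·P̄ = [3461/4892 1805/9784 -669/2446; 1805/9784 26477/19568 12679/4892; -669/2446 12679/4892 8379/1223]
step 1: x̄ = F·x = [-65269/9784, 54921/4892, 20029/9784]
step 1: P̄ = F·P·Fᵀ + Q = [418149/19568 -342861/9784 1563/19568; -342861/9784 328277/4892 -25923/9784; 1563/19568 -25923/9784 156549/19568]
step 1: y = z − H·x̄ = [-209439/9784, 64386/1223]
step 1: S = H·P̄·Hᵀ + R = [5655501/19568 -1551681/2446; -1551681/2446 1781197/1223]
step 1: K = P̄·Hᵀ·S⁻¹ = [34042021/120661137 3206140/13406793; 63460322/361983411 -5464630/40220379; -59354821/120661137 -2723572/13406793]
step 1: x' = x̄ + K·y = [-538144/4468931, 4304183/13406793, 8411401/4468931]
step 1: P' = (I − K·H)·P̄ = [27114200/40220379 31667458/120661137 -1583042/40220379; 31667458/120661137 403994828/361983411 227023004/120661137; -1583042/40220379 227023004/120661137 190918550/40220379]

step 0: x' = [-1823/4892, 4313/9784, 10065/2446], P' = [3461/4892 1805/9784 -669/2446; 1805/9784 26477/19568 12679/4892; -669/2446 12679/4892 8379/1223]
step 1: x' = [-538144/4468931, 4304183/13406793, 8411401/4468931], P' = [27114200/40220379 31667458/120661137 -1583042/40220379; 31667458/120661137 403994828/361983411 227023004/120661137; -1583042/40220379 227023004/120661137 190918550/40220379]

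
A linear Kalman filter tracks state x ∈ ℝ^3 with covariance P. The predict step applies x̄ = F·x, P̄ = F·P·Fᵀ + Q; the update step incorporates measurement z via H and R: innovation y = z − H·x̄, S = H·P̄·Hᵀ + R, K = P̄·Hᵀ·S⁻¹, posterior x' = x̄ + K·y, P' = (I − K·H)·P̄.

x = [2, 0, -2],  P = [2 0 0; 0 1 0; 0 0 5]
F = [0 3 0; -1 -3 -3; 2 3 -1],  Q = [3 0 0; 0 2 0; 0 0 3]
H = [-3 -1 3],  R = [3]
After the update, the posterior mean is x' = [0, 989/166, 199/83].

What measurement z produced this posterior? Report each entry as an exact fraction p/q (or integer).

x̄ = F·x = [0, 4, 6]
P̄ = F·P·Fᵀ + Q = [12 -9 9; -9 58 2; 9 2 25]
S = H·P̄·Hᵀ + R = [166]
K = P̄·Hᵀ·S⁻¹ = [0; -25/166; 23/83]
x' − x̄ = [0, 325/166, -299/83] = K·y
y = (KᵀK)⁻¹·Kᵀ·(x' − x̄) = [-13]
z = y + H·x̄ = [-13] + [14] = [1]

z = [1]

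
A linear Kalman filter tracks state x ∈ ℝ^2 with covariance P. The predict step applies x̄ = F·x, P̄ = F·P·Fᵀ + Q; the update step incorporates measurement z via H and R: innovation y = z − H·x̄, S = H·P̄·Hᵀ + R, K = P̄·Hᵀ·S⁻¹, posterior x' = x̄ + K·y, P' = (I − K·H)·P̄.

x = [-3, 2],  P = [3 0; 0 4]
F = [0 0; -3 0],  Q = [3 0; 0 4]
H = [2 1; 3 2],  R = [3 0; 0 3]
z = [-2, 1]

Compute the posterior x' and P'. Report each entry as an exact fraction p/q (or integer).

x̄ = F·x = [0, 9]
P̄ = F·P·Fᵀ + Q = [3 0; 0 31]
y = z − H·x̄ = [-11, -17]
S = H·P̄·Hᵀ + R = [46 80; 80 154]
K = P̄·Hᵀ·S⁻¹ = [17/57 -11/114; -31/114 31/57]
x' = x̄ + K·y = [-187/114, 313/114]
P' = (I − K·H)·P̄ = [79/38 -62/19; -62/19 217/38]

x' = [-187/114, 313/114]
P' = [79/38 -62/19; -62/19 217/38]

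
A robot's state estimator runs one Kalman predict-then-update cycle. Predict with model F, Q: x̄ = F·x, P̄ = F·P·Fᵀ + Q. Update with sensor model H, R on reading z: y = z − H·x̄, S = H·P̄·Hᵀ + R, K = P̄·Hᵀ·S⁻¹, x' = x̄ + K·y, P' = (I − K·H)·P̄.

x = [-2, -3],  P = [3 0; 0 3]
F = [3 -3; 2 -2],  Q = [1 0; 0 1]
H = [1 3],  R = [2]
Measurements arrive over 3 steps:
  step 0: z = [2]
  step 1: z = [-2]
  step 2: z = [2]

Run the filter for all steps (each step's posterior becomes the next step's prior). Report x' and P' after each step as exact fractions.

step 0: x̄ = F·x = [3, 2]
step 0: P̄ = F·P·Fᵀ + Q = [55 36; 36 25]
step 0: y = z − H·x̄ = [-7]
step 0: S = H·P̄·Hᵀ + R = [498]
step 0: K = P̄·Hᵀ·S⁻¹ = [163/498; 37/166]
step 0: x' = x̄ + K·y = [353/498, 73/166]
step 0: P' = (I − K·H)·P̄ = [821/498 -55/166; -55/166 43/166]
step 1: x̄ = F·x = [67/83, 134/249]
step 1: P̄ = F·P·Fᵀ + Q = [2003/83 1280/83; 1280/83 2809/249]
step 1: y = z − H·x̄ = [-367/83]
step 1: S = H·P̄·Hᵀ + R = [18276/83]
step 1: K = P̄·Hᵀ·S⁻¹ = [5843/18276; 1363/6092]
step 1: x' = x̄ + K·y = [-11083/18276, -8245/18276]
step 1: P' = (I − K·H)·P̄ = [29713/18276 -2003/6092; -2003/6092 4729/18276]
step 2: x̄ = F·x = [-1419/3046, -473/1523]
step 2: P̄ = F·P·Fᵀ + Q = [36368/1523 23230/1523; 23230/1523 51029/4569]
step 2: y = z − H·x̄ = [10349/3046]
step 2: S = H·P̄·Hᵀ + R = [331881/1523]
step 2: K = P̄·Hᵀ·S⁻¹ = [106058/331881; 24753/110627]
step 2: x' = x̄ + K·y = [411461/663762, 99485/221254]
step 2: P' = (I − K·H)·P̄ = [539428/331881 -36368/110627; -36368/110627 85874/331881]

step 0: x' = [353/498, 73/166], P' = [821/498 -55/166; -55/166 43/166]
step 1: x' = [-11083/18276, -8245/18276], P' = [29713/18276 -2003/6092; -2003/6092 4729/18276]
step 2: x' = [411461/663762, 99485/221254], P' = [539428/331881 -36368/110627; -36368/110627 85874/331881]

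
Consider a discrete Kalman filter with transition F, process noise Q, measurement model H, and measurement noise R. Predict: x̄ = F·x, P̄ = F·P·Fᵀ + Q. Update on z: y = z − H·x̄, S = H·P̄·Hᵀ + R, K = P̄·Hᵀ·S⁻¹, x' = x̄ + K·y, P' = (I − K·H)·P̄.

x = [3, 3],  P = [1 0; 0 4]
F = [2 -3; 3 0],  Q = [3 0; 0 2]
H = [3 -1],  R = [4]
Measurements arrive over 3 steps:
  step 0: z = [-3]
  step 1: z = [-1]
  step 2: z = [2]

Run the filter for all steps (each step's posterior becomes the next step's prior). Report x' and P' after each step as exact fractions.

step 0: x̄ = F·x = [-3, 9]
step 0: P̄ = F·P·Fᵀ + Q = [43 6; 6 11]
step 0: y = z − H·x̄ = [15]
step 0: S = H·P̄·Hᵀ + R = [366]
step 0: K = P̄·Hᵀ·S⁻¹ = [41/122; 7/366]
step 0: x' = x̄ + K·y = [249/122, 1133/122]
step 0: P' = (I − K·H)·P̄ = [203/122 445/122; 445/122 3977/366]
step 1: x̄ = F·x = [-2901/122, 747/122]
step 1: P̄ = F·P·Fᵀ + Q = [7769/122 -2787/122; -2787/122 2071/122]
step 1: y = z − H·x̄ = [4664/61]
step 1: S = H·P̄·Hᵀ + R = [44601/61]
step 1: K = P̄·Hᵀ·S⁻¹ = [4349/14867; -5216/44601]
step 1: x' = x̄ + K·y = [-41995/29734, -251441/89202]
step 1: P' = (I − K·H)·P̄ = [33097/29734 64499/29734; 64499/29734 622219/89202]
step 2: x̄ = F·x = [167451/29734, -125985/29734]
step 2: P̄ = F·P·Fᵀ + Q = [1314259/29734 -381909/29734; -381909/29734 357341/29734]
step 2: y = z − H·x̄ = [-284435/14867]
step 2: S = H·P̄·Hᵀ + R = [7298031/14867]
step 2: K = P̄·Hᵀ·S⁻¹ = [720781/2432677; -751534/7298031]
step 2: x' = x̄ + K·y = [-180029/4865354, -33087865/14596062]
step 2: P' = (I − K·H)·P̄ = [5382131/4865354 10380145/4865354; 10380145/4865354 99433577/14596062]

step 0: x' = [249/122, 1133/122], P' = [203/122 445/122; 445/122 3977/366]
step 1: x' = [-41995/29734, -251441/89202], P' = [33097/29734 64499/29734; 64499/29734 622219/89202]
step 2: x' = [-180029/4865354, -33087865/14596062], P' = [5382131/4865354 10380145/4865354; 10380145/4865354 99433577/14596062]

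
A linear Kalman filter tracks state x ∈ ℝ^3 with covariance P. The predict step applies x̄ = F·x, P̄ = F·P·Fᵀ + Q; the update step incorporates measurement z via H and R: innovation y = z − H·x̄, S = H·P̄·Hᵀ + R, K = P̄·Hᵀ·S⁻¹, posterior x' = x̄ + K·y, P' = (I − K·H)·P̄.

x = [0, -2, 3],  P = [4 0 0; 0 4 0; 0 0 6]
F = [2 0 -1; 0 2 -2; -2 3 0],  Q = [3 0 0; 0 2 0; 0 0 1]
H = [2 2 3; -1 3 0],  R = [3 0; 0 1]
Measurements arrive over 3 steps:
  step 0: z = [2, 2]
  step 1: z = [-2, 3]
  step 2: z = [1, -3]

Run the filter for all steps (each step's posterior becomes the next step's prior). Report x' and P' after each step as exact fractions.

step 0: x̄ = F·x = [-3, -10, -6]
step 0: P̄ = F·P·Fᵀ + Q = [25 12 -16; 12 42 24; -16 24 53]
step 0: y = z − H·x̄ = [46, 29]
step 0: S = H·P̄·Hᵀ + R = [940 514; 514 332]
step 0: K = P̄·Hᵀ·S⁻¹ = [1489/23942 -756/11971; 291/11971 3660/11971; 3217/11971 -3615/23942]
step 0: x' = x̄ + K·y = [-23590/11971, -184/11971, 47477/23942]
step 0: P' = (I − K·H)·P̄ = [288234/11971 95826/11971 -510591/23942; 95826/11971 33162/11971 -85701/11971; -510591/23942 -85701/11971 230548/11971]
step 1: x̄ = F·x = [-141837/23942, -47845/11971, 46628/11971]
step 1: P̄ = F·P·Fᵀ + Q = [2440579/11971 2036984/11971 -831468/11971; 2036984/11971 1764390/11971 -691308/11971; -831468/11971 -691308/11971 313453/11971]
step 1: y = z − H·x̄ = [73701/11971, 217059/23942]
step 1: S = H·P̄·Hᵀ + R = [17699426/11971 10125750/11971; 10125750/11971 6110156/11971]
step 1: K = P̄·Hᵀ·S⁻¹ = [96514071/234543518 -19052731/234543518; 16929491/117271759 34440179/117271759; -5894637/117271759 -28155543/234543518]
step 1: x' = x̄ + K·y = [-1936024443/469087036, -104481077/234543518, 1171448813/469087036]
step 1: P' = (I − K·H)·P̄ = [1570631713/234543518 258596497/117271759 -1295369067/234543518; 258596497/117271759 97678892/117271759 -220587435/117271759; -1295369067/234543518 -220587435/117271759 572953342/117271759]
step 2: x̄ = F·x = [-5043497699/469087036, -1380410967/234543518, 811290606/117271759]
step 2: P̄ = F·P·Fᵀ + Q = [6656770179/117271759 5212205676/117271759 -2223291206/117271759; 5212205676/117271759 4681771934/117271759 -1715526160/117271759; -2223291206/117271759 -1715526160/117271759 1034487249/117271759]
step 2: y = z − H·x̄ = [3171119515/234543518, 1831706995/469087036]
step 2: S = H·P̄·Hᵀ + R = [49448205986/117271759 26856052128/117271759; 26856052128/117271759 17636755288/117271759]
step 2: K = P̄·Hᵀ·S⁻¹ = [31903611096/80399990261 -61156575009/643199922088; 11194038118/80399990261 92886540681/321599961044; -6068133189/160799980522 -34824822419/321599961044]
step 2: x' = x̄ + K·y = [-14814100582853/2572799688352, -3698744198899/1286399844176, 7699075580629/1286399844176]
step 2: P' = (I − K·H)·P̄ = [4046533769943/643199922088 664229532489/321599961044 -1664049833923/321599961044; 664229532489/321599961044 126186012195/160799980522 -283145776057/160799980522; -1664049833923/321599961044 -283145776057/160799980522 368689497745/80399990261]

step 0: x' = [-23590/11971, -184/11971, 47477/23942], P' = [288234/11971 95826/11971 -510591/23942; 95826/11971 33162/11971 -85701/11971; -510591/23942 -85701/11971 230548/11971]
step 1: x' = [-1936024443/469087036, -104481077/234543518, 1171448813/469087036], P' = [1570631713/234543518 258596497/117271759 -1295369067/234543518; 258596497/117271759 97678892/117271759 -220587435/117271759; -1295369067/234543518 -220587435/117271759 572953342/117271759]
step 2: x' = [-14814100582853/2572799688352, -3698744198899/1286399844176, 7699075580629/1286399844176], P' = [4046533769943/643199922088 664229532489/321599961044 -1664049833923/321599961044; 664229532489/321599961044 126186012195/160799980522 -283145776057/160799980522; -1664049833923/321599961044 -283145776057/160799980522 368689497745/80399990261]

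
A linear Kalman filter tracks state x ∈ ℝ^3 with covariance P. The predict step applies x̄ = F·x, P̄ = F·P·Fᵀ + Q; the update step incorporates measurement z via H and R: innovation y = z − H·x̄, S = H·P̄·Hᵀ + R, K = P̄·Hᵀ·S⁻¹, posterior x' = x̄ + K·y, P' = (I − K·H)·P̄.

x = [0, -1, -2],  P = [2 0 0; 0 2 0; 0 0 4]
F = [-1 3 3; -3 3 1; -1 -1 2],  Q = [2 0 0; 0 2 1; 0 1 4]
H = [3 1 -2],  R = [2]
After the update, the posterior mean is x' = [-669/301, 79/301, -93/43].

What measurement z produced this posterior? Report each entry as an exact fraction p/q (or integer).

z = [-2]

x̄ = F·x = [-9, -5, -3]
P̄ = F·P·Fᵀ + Q = [58 36 20; 36 42 9; 20 9 24]
S = H·P̄·Hᵀ + R = [602]
K = P̄·Hᵀ·S⁻¹ = [85/301; 66/301; 3/86]
x' − x̄ = [2040/301, 1584/301, 36/43] = K·y
y = (KᵀK)⁻¹·Kᵀ·(x' − x̄) = [24]
z = y + H·x̄ = [24] + [-26] = [-2]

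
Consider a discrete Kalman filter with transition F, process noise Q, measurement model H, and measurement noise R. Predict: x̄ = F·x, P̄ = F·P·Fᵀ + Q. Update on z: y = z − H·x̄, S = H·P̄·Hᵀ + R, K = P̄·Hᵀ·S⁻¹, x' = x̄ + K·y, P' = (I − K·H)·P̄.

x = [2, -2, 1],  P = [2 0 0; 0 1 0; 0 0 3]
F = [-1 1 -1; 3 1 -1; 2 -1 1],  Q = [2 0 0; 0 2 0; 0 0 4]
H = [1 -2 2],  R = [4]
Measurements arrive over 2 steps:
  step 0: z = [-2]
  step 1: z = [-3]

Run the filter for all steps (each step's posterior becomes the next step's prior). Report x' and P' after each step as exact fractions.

step 0: x̄ = F·x = [-5, 3, 7]
step 0: P̄ = F·P·Fᵀ + Q = [8 -2 -8; -2 24 8; -8 8 16]
step 0: y = z − H·x̄ = [-5]
step 0: S = H·P̄·Hᵀ + R = [84]
step 0: K = P̄·Hᵀ·S⁻¹ = [-1/21; -17/42; 2/21]
step 0: x' = x̄ + K·y = [-100/21, 211/42, 137/21]
step 0: P' = (I − K·H)·P̄ = [164/21 -76/21 -160/21; -76/21 215/21 236/21; -160/21 236/21 320/21]
step 1: x̄ = F·x = [137/42, -221/14, -337/42]
step 1: P̄ = F·P·Fᵀ + Q = [101/21 -87/7 -139/21; -87/7 695/7 279/7; -139/21 279/7 467/21]
step 1: y = z − H·x̄ = [-305/14]
step 1: S = H·P̄·Hᵀ + R = [1395/7]
step 1: K = P̄·Hᵀ·S⁻¹ = [23/279; -919/1395; -293/1395]
step 1: x' = x̄ + K·y = [409/279, -400/279, -962/279]
step 1: P' = (I − K·H)·P̄ = [964/279 -448/279 -884/279; -448/279 17852/1395 17134/1395; -884/279 17134/1395 18758/1395]

step 0: x' = [-100/21, 211/42, 137/21], P' = [164/21 -76/21 -160/21; -76/21 215/21 236/21; -160/21 236/21 320/21]
step 1: x' = [409/279, -400/279, -962/279], P' = [964/279 -448/279 -884/279; -448/279 17852/1395 17134/1395; -884/279 17134/1395 18758/1395]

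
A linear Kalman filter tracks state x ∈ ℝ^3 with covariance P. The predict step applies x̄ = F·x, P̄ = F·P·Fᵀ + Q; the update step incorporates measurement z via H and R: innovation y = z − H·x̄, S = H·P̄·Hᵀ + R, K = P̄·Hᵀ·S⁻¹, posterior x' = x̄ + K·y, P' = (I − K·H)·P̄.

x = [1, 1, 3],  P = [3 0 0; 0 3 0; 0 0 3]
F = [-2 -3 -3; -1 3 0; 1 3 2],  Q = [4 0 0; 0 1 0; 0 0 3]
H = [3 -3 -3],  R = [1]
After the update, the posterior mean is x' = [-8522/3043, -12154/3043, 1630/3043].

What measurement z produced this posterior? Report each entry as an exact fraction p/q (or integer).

x̄ = F·x = [-14, 2, 10]
P̄ = F·P·Fᵀ + Q = [70 -21 -51; -21 31 24; -51 24 45]
S = H·P̄·Hᵀ + R = [3043]
K = P̄·Hᵀ·S⁻¹ = [426/3043; -228/3043; -360/3043]
x' − x̄ = [34080/3043, -18240/3043, -28800/3043] = K·y
y = (KᵀK)⁻¹·Kᵀ·(x' − x̄) = [80]
z = y + H·x̄ = [80] + [-78] = [2]

z = [2]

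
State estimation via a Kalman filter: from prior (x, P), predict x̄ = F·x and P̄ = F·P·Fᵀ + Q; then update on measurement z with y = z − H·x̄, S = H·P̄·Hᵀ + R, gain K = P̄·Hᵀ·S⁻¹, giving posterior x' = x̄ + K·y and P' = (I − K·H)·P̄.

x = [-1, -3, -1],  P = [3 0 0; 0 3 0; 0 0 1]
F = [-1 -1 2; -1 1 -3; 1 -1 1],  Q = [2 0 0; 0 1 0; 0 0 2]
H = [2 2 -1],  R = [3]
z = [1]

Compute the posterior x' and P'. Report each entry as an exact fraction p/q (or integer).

x' = [21/13, -3/26, 49/26]
P' = [287/26 -457/52 219/52; -457/52 823/104 -269/104; 219/52 -269/104 407/104]

x̄ = F·x = [2, 1, 1]
P̄ = F·P·Fᵀ + Q = [12 -6 2; -6 16 -9; 2 -9 9]
y = z − H·x̄ = [-4]
S = H·P̄·Hᵀ + R = [104]
K = P̄·Hᵀ·S⁻¹ = [5/52; 29/104; -23/104]
x' = x̄ + K·y = [21/13, -3/26, 49/26]
P' = (I − K·H)·P̄ = [287/26 -457/52 219/52; -457/52 823/104 -269/104; 219/52 -269/104 407/104]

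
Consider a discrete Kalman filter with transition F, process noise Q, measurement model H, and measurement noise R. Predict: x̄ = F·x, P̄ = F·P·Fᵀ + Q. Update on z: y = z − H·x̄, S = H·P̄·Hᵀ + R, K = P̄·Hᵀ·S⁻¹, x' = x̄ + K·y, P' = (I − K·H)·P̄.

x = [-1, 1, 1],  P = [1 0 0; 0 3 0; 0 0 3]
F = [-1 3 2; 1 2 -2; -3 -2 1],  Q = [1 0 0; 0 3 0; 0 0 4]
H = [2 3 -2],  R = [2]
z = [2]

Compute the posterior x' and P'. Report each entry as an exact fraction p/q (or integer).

x̄ = F·x = [6, -1, 2]
P̄ = F·P·Fᵀ + Q = [41 5 -9; 5 28 -21; -9 -21 28]
y = z − H·x̄ = [-3]
S = H·P̄·Hᵀ + R = [914]
K = P̄·Hᵀ·S⁻¹ = [115/914; 68/457; -137/914]
x' = x̄ + K·y = [5139/914, -661/457, 2239/914]
P' = (I − K·H)·P̄ = [24249/914 -5535/457 7529/914; -5535/457 3548/457 -281/457; 7529/914 -281/457 6823/914]

x' = [5139/914, -661/457, 2239/914]
P' = [24249/914 -5535/457 7529/914; -5535/457 3548/457 -281/457; 7529/914 -281/457 6823/914]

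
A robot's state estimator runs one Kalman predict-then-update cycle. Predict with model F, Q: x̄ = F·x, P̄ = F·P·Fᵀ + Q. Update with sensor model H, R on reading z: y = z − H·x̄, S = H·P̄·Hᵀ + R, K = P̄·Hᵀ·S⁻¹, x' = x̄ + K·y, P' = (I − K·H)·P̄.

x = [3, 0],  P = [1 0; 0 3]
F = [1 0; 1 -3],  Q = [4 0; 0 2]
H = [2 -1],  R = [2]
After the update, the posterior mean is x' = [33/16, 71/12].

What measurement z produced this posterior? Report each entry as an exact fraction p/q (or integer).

x̄ = F·x = [3, 3]
P̄ = F·P·Fᵀ + Q = [5 1; 1 30]
S = H·P̄·Hᵀ + R = [48]
K = P̄·Hᵀ·S⁻¹ = [3/16; -7/12]
x' − x̄ = [-15/16, 35/12] = K·y
y = (KᵀK)⁻¹·Kᵀ·(x' − x̄) = [-5]
z = y + H·x̄ = [-5] + [3] = [-2]

z = [-2]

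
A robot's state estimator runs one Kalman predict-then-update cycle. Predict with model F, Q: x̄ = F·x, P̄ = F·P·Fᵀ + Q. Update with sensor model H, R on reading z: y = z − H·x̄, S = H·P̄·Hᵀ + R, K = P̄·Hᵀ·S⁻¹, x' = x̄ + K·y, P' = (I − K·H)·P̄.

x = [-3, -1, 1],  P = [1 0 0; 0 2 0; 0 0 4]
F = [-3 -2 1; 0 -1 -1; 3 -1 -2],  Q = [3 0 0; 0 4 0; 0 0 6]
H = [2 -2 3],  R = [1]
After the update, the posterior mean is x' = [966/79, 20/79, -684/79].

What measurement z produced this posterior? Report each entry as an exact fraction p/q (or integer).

x̄ = F·x = [12, 0, -10]
P̄ = F·P·Fᵀ + Q = [24 0 -13; 0 10 10; -13 10 33]
S = H·P̄·Hᵀ + R = [158]
K = P̄·Hᵀ·S⁻¹ = [9/158; 5/79; 53/158]
x' − x̄ = [18/79, 20/79, 106/79] = K·y
y = (KᵀK)⁻¹·Kᵀ·(x' − x̄) = [4]
z = y + H·x̄ = [4] + [-6] = [-2]

z = [-2]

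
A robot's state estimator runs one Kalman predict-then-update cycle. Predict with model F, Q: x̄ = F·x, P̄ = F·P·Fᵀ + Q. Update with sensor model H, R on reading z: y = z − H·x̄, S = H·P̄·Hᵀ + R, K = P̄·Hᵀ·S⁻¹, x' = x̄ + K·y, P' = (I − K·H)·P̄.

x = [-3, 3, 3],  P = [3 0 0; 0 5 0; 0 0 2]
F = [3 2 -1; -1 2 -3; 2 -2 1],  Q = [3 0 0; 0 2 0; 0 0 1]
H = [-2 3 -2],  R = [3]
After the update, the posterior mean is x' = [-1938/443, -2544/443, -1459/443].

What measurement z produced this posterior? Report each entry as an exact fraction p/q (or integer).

z = [-2]

x̄ = F·x = [-6, 0, -9]
P̄ = F·P·Fᵀ + Q = [52 17 -4; 17 43 -32; -4 -32 35]
S = H·P̄·Hᵀ + R = [886]
K = P̄·Hᵀ·S⁻¹ = [-45/886; 159/886; -79/443]
x' − x̄ = [720/443, -2544/443, 2528/443] = K·y
y = (KᵀK)⁻¹·Kᵀ·(x' − x̄) = [-32]
z = y + H·x̄ = [-32] + [30] = [-2]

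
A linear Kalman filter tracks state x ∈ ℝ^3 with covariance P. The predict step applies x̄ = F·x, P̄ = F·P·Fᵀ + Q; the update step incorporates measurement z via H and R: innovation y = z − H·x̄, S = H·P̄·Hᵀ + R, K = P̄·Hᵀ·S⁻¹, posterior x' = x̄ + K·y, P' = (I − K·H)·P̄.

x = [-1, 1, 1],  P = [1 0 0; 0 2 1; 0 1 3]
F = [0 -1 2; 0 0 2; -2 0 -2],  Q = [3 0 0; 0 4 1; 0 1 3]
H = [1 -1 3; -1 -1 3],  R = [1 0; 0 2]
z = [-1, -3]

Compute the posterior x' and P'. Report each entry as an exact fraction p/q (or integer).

x' = [1, 2, 0]
P' = [5093/7476 281/1068 11/1246; 281/1068 6263/1068 337/178; 11/1246 337/178 432/623]

x̄ = F·x = [1, 2, 0]
P̄ = F·P·Fᵀ + Q = [13 10 -10; 10 16 -11; -10 -11 19]
y = z − H·x̄ = [0, 0]
S = H·P̄·Hᵀ + R = [187 240; 240 348]
K = P̄·Hᵀ·S⁻¹ = [277/623 -3431/7476; 7/89 -239/1068; 122/623 111/1246]
x' = x̄ + K·y = [1, 2, 0]
P' = (I − K·H)·P̄ = [5093/7476 281/1068 11/1246; 281/1068 6263/1068 337/178; 11/1246 337/178 432/623]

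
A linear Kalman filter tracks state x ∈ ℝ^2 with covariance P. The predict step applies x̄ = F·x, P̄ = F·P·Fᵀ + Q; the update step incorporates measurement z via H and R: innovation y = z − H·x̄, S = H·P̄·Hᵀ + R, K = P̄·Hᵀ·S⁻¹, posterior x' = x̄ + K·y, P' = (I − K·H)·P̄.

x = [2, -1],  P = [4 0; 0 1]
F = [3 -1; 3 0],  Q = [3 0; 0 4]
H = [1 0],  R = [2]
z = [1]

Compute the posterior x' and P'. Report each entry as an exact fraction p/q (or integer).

x' = [9/7, 6/7]
P' = [40/21 12/7; 12/7 64/7]

x̄ = F·x = [7, 6]
P̄ = F·P·Fᵀ + Q = [40 36; 36 40]
y = z − H·x̄ = [-6]
S = H·P̄·Hᵀ + R = [42]
K = P̄·Hᵀ·S⁻¹ = [20/21; 6/7]
x' = x̄ + K·y = [9/7, 6/7]
P' = (I − K·H)·P̄ = [40/21 12/7; 12/7 64/7]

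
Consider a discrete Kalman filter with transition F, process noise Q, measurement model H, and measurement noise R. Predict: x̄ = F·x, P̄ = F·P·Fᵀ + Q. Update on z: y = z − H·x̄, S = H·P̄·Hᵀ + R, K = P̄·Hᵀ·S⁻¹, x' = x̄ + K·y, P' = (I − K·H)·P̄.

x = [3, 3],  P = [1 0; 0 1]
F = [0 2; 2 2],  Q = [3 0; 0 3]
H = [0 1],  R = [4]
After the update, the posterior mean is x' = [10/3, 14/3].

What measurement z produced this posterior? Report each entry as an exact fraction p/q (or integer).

z = [2]

x̄ = F·x = [6, 12]
P̄ = F·P·Fᵀ + Q = [7 4; 4 11]
S = H·P̄·Hᵀ + R = [15]
K = P̄·Hᵀ·S⁻¹ = [4/15; 11/15]
x' − x̄ = [-8/3, -22/3] = K·y
y = (KᵀK)⁻¹·Kᵀ·(x' − x̄) = [-10]
z = y + H·x̄ = [-10] + [12] = [2]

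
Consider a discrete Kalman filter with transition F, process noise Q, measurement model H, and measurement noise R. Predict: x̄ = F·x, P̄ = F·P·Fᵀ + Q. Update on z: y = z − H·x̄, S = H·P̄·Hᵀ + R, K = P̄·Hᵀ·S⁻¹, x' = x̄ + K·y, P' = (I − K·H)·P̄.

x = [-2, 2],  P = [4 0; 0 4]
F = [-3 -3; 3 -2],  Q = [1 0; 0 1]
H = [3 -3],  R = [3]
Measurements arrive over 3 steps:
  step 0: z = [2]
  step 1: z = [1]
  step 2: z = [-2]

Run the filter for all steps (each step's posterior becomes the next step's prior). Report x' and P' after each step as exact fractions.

step 0: x̄ = F·x = [0, -10]
step 0: P̄ = F·P·Fᵀ + Q = [73 -12; -12 53]
step 0: y = z − H·x̄ = [-28]
step 0: S = H·P̄·Hᵀ + R = [1353]
step 0: K = P̄·Hᵀ·S⁻¹ = [85/451; -65/451]
step 0: x' = x̄ + K·y = [-2380/451, -2690/451]
step 0: P' = (I − K·H)·P̄ = [11248/451 11163/451; 11163/451 11228/451]
step 1: x̄ = F·x = [15210/451, -160/41]
step 1: P̄ = F·P·Fᵀ + Q = [403669/451 -6123/41; -6123/41 1149/41]
step 1: y = z − H·x̄ = [-50459/451]
step 1: S = H·P̄·Hᵀ + R = [4960479/451]
step 1: K = P̄·Hᵀ·S⁻¹ = [471022/1653493; -79992/1653493]
step 1: x' = x̄ + K·y = [3065032/1653493, 2497048/1653493]
step 1: P' = (I − K·H)·P̄ = [4165615/1653493 3694593/1653493; 3694593/1653493 3774585/1653493]
step 2: x̄ = F·x = [-16686240/1653493, 4201000/1653493]
step 2: P̄ = F·P·Fᵀ + Q = [139617967/1653493 -25926804/1653493; -25926804/1653493 9907252/1653493]
step 2: y = z − H·x̄ = [1604182/44689]
step 2: S = H·P̄·Hᵀ + R = [49118106/44689]
step 2: K = P̄·Hᵀ·S⁻¹ = [4474183/16372702; -484244/8186351]
step 2: x' = x̄ + K·y = [-85422511/302894987, 126399936/302894987]
step 2: P' = (I − K·H)·P̄ = [1429670995/605789974 632063112/302894987; 632063112/302894987 649980140/302894987]

step 0: x' = [-2380/451, -2690/451], P' = [11248/451 11163/451; 11163/451 11228/451]
step 1: x' = [3065032/1653493, 2497048/1653493], P' = [4165615/1653493 3694593/1653493; 3694593/1653493 3774585/1653493]
step 2: x' = [-85422511/302894987, 126399936/302894987], P' = [1429670995/605789974 632063112/302894987; 632063112/302894987 649980140/302894987]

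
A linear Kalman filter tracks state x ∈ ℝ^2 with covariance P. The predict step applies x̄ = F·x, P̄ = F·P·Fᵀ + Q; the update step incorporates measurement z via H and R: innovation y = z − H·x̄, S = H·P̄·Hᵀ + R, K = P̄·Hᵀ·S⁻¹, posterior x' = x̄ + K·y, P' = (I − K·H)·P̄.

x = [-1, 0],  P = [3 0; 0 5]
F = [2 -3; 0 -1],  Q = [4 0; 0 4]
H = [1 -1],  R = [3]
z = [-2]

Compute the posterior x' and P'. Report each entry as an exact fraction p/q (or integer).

x̄ = F·x = [-2, 0]
P̄ = F·P·Fᵀ + Q = [61 15; 15 9]
y = z − H·x̄ = [0]
S = H·P̄·Hᵀ + R = [43]
K = P̄·Hᵀ·S⁻¹ = [46/43; 6/43]
x' = x̄ + K·y = [-2, 0]
P' = (I − K·H)·P̄ = [507/43 369/43; 369/43 351/43]

x' = [-2, 0]
P' = [507/43 369/43; 369/43 351/43]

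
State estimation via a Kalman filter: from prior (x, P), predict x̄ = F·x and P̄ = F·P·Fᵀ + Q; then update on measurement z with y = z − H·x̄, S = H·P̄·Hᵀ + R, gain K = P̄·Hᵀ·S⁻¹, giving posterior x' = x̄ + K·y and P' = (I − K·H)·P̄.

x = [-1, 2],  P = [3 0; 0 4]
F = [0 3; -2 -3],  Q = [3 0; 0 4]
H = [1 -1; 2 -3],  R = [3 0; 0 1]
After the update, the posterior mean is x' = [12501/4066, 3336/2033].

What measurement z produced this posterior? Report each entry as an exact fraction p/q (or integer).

z = [3, 1]

x̄ = F·x = [6, -4]
P̄ = F·P·Fᵀ + Q = [39 -36; -36 52]
S = H·P̄·Hᵀ + R = [166 414; 414 1057]
K = P̄·Hᵀ·S⁻¹ = [2271/4066 -87/2033; 688/2033 -708/2033]
x' − x̄ = [-11895/4066, 11468/2033] = K·y
y = (KᵀK)⁻¹·Kᵀ·(x' − x̄) = [-7, -23]
z = y + H·x̄ = [-7, -23] + [10, 24] = [3, 1]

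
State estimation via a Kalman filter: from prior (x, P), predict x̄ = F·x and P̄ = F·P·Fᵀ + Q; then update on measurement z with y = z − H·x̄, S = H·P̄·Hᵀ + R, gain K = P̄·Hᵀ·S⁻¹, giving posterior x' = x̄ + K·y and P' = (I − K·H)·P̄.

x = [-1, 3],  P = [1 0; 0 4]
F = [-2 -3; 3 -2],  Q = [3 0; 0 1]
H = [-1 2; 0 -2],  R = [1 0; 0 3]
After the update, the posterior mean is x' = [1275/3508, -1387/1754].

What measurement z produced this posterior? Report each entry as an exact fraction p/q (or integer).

x̄ = F·x = [-7, -9]
P̄ = F·P·Fᵀ + Q = [43 18; 18 26]
S = H·P̄·Hᵀ + R = [76 -68; -68 107]
K = P̄·Hᵀ·S⁻¹ = [-3197/3508 -803/877; 51/1754 -410/877]
x' − x̄ = [25831/3508, 14399/1754] = K·y
y = (KᵀK)⁻¹·Kᵀ·(x' − x̄) = [9, -17]
z = y + H·x̄ = [9, -17] + [-11, 18] = [-2, 1]

z = [-2, 1]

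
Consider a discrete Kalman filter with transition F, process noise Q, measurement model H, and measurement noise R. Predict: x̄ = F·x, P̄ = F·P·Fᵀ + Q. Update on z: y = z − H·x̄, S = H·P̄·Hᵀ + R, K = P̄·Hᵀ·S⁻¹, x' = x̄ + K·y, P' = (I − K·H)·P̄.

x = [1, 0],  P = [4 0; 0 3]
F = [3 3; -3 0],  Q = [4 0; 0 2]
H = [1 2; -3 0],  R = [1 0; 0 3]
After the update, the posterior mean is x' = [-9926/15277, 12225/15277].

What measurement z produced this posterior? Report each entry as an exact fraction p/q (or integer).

x̄ = F·x = [3, -3]
P̄ = F·P·Fᵀ + Q = [67 -36; -36 38]
S = H·P̄·Hᵀ + R = [76 15; 15 606]
K = P̄·Hᵀ·S⁻¹ = [-5/15277 -5067/15277; 7540/15277 2536/15277]
x' − x̄ = [-55757/15277, 58056/15277] = K·y
y = (KᵀK)⁻¹·Kᵀ·(x' − x̄) = [4, 11]
z = y + H·x̄ = [4, 11] + [-3, -9] = [1, 2]

z = [1, 2]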